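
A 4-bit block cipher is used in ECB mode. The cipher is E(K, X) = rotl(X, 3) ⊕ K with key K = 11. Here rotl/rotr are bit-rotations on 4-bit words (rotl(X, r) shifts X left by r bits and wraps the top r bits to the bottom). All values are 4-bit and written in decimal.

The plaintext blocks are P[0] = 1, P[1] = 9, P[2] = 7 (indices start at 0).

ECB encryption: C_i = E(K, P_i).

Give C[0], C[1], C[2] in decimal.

C[0] = 3, C[1] = 7, C[2] = 0

C[0]: E(K, 1) = 3.
C[1]: E(K, 9) = 7.
C[2]: E(K, 7) = 0.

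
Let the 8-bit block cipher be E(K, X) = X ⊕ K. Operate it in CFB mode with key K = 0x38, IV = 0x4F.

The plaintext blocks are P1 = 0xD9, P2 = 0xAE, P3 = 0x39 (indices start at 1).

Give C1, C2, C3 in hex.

CFB encryption: C_i = P_i ⊕ E(K, C_{i−1}), with C_{0} = IV.
C1: E(K, 0x4F) = 0x77; 0xD9 ⊕ 0x77 = 0xAE.
C2: E(K, 0xAE) = 0x96; 0xAE ⊕ 0x96 = 0x38.
C3: E(K, 0x38) = 0x00; 0x39 ⊕ 0x00 = 0x39.

C1 = 0xAE, C2 = 0x38, C3 = 0x39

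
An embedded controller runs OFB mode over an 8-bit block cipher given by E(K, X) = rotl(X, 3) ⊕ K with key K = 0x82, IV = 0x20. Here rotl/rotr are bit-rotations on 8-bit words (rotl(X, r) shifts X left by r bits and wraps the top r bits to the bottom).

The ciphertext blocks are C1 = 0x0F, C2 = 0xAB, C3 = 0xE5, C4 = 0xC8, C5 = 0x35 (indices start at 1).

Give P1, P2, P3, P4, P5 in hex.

OFB decryption: S_i = E(K, S_{i−1}) with S_{0} = IV; P_i = C_i ⊕ S_i.
P1: S = E(K, 0x20) = 0x83; 0x0F ⊕ 0x83 = 0x8C.
P2: S = E(K, 0x83) = 0x9E; 0xAB ⊕ 0x9E = 0x35.
P3: S = E(K, 0x9E) = 0x76; 0xE5 ⊕ 0x76 = 0x93.
P4: S = E(K, 0x76) = 0x31; 0xC8 ⊕ 0x31 = 0xF9.
P5: S = E(K, 0x31) = 0x0B; 0x35 ⊕ 0x0B = 0x3E.

P1 = 0x8C, P2 = 0x35, P3 = 0x93, P4 = 0xF9, P5 = 0x3E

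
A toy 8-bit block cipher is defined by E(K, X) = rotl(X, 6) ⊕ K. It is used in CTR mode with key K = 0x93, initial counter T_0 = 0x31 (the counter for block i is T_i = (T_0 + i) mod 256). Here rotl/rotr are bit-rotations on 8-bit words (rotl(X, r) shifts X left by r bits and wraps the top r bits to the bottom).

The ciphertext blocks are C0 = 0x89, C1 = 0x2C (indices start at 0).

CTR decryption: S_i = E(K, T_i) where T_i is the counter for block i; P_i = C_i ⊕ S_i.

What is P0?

P0 = 0x56

P0: T = 0x31, S = E(K, T) = 0xDF; 0x89 ⊕ 0xDF = 0x56.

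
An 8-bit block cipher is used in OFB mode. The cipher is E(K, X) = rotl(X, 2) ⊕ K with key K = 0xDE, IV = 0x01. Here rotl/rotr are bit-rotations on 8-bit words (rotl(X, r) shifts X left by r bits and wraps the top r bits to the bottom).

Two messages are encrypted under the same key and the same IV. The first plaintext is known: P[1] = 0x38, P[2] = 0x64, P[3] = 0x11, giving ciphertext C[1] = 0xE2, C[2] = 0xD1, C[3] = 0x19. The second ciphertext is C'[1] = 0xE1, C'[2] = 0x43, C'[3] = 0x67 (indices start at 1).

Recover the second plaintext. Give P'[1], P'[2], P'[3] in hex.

P'[1] = 0x3B, P'[2] = 0xF6, P'[3] = 0x6F

In OFB with a reused IV, both messages share the same keystream S_i, so C_i ⊕ C'_i = P_i ⊕ P'_i and thus P'_i = P_i ⊕ C_i ⊕ C'_i.
P'[1]: 0x38 ⊕ 0xE2 ⊕ 0xE1 = 0x3B.
P'[2]: 0x64 ⊕ 0xD1 ⊕ 0x43 = 0xF6.
P'[3]: 0x11 ⊕ 0x19 ⊕ 0x67 = 0x6F.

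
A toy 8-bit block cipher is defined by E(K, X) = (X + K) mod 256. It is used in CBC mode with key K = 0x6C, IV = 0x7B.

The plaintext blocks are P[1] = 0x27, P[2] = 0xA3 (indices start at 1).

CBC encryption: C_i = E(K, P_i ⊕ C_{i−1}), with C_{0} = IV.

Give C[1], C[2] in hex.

C[1] = 0xC8, C[2] = 0xD7

C[1]: P[1] ⊕ 0x7B = 0x5C; E(K, 0x5C) = 0xC8.
C[2]: P[2] ⊕ 0xC8 = 0x6B; E(K, 0x6B) = 0xD7.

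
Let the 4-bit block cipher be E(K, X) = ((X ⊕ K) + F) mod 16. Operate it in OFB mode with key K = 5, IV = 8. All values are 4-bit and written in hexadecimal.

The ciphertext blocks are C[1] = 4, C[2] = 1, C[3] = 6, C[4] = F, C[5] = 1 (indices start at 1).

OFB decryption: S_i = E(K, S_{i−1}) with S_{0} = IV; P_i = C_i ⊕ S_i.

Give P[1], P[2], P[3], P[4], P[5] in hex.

P[1] = 8, P[2] = 9, P[3] = A, P[4] = 7, P[5] = D

P[1]: S = E(K, 8) = C; 4 ⊕ C = 8.
P[2]: S = E(K, C) = 8; 1 ⊕ 8 = 9.
P[3]: S = E(K, 8) = C; 6 ⊕ C = A.
P[4]: S = E(K, C) = 8; F ⊕ 8 = 7.
P[5]: S = E(K, 8) = C; 1 ⊕ C = D.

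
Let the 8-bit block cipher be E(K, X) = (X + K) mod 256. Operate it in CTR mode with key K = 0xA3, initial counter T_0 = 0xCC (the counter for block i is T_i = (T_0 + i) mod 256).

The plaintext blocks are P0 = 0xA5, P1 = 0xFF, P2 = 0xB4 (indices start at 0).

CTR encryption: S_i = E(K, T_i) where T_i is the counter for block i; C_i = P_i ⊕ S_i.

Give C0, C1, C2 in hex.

C0: T = 0xCC, S = E(K, T) = 0x6F; 0xA5 ⊕ 0x6F = 0xCA.
C1: T = 0xCD, S = E(K, T) = 0x70; 0xFF ⊕ 0x70 = 0x8F.
C2: T = 0xCE, S = E(K, T) = 0x71; 0xB4 ⊕ 0x71 = 0xC5.

C0 = 0xCA, C1 = 0x8F, C2 = 0xC5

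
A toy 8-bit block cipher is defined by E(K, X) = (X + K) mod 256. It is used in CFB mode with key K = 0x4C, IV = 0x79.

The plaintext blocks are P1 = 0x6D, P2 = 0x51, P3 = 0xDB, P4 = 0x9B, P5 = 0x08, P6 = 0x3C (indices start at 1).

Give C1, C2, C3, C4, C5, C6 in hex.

CFB encryption: C_i = P_i ⊕ E(K, C_{i−1}), with C_{0} = IV.
C1: E(K, 0x79) = 0xC5; 0x6D ⊕ 0xC5 = 0xA8.
C2: E(K, 0xA8) = 0xF4; 0x51 ⊕ 0xF4 = 0xA5.
C3: E(K, 0xA5) = 0xF1; 0xDB ⊕ 0xF1 = 0x2A.
C4: E(K, 0x2A) = 0x76; 0x9B ⊕ 0x76 = 0xED.
C5: E(K, 0xED) = 0x39; 0x08 ⊕ 0x39 = 0x31.
C6: E(K, 0x31) = 0x7D; 0x3C ⊕ 0x7D = 0x41.

C1 = 0xA8, C2 = 0xA5, C3 = 0x2A, C4 = 0xED, C5 = 0x31, C6 = 0x41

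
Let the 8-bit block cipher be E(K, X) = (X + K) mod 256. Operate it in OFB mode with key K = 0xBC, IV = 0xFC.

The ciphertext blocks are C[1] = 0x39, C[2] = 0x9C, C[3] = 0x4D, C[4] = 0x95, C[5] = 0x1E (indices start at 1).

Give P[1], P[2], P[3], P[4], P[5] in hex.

P[1] = 0x81, P[2] = 0xE8, P[3] = 0x7D, P[4] = 0x79, P[5] = 0xB6

OFB decryption: S_i = E(K, S_{i−1}) with S_{0} = IV; P_i = C_i ⊕ S_i.
P[1]: S = E(K, 0xFC) = 0xB8; 0x39 ⊕ 0xB8 = 0x81.
P[2]: S = E(K, 0xB8) = 0x74; 0x9C ⊕ 0x74 = 0xE8.
P[3]: S = E(K, 0x74) = 0x30; 0x4D ⊕ 0x30 = 0x7D.
P[4]: S = E(K, 0x30) = 0xEC; 0x95 ⊕ 0xEC = 0x79.
P[5]: S = E(K, 0xEC) = 0xA8; 0x1E ⊕ 0xA8 = 0xB6.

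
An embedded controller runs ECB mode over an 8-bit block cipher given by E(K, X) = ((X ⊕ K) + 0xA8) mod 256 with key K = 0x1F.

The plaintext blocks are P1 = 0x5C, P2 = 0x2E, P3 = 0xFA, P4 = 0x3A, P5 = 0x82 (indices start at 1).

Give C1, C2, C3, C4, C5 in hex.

C1 = 0xEB, C2 = 0xD9, C3 = 0x8D, C4 = 0xCD, C5 = 0x45

ECB encryption: C_i = E(K, P_i).
C1: E(K, 0x5C) = 0xEB.
C2: E(K, 0x2E) = 0xD9.
C3: E(K, 0xFA) = 0x8D.
C4: E(K, 0x3A) = 0xCD.
C5: E(K, 0x82) = 0x45.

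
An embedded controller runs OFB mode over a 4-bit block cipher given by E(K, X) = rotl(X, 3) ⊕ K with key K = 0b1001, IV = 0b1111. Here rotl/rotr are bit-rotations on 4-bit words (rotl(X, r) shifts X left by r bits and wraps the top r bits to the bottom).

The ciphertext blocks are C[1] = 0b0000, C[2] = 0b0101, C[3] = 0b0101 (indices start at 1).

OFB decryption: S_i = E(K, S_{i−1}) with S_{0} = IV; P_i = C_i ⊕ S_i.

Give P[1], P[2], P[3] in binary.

P[1] = 0b0110, P[2] = 0b1111, P[3] = 0b1001

P[1]: S = E(K, 0b1111) = 0b0110; 0b0000 ⊕ 0b0110 = 0b0110.
P[2]: S = E(K, 0b0110) = 0b1010; 0b0101 ⊕ 0b1010 = 0b1111.
P[3]: S = E(K, 0b1010) = 0b1100; 0b0101 ⊕ 0b1100 = 0b1001.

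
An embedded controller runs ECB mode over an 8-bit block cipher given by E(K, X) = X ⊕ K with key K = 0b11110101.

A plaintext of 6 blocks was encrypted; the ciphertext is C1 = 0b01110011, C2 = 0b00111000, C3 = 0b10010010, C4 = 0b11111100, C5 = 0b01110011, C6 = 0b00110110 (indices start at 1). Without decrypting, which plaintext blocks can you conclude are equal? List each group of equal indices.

P1 = P5

ECB encrypts each block independently with the same key, so equal ciphertext blocks imply equal plaintext blocks.
C1 = C5 = 0b01110011, so P1 = P5.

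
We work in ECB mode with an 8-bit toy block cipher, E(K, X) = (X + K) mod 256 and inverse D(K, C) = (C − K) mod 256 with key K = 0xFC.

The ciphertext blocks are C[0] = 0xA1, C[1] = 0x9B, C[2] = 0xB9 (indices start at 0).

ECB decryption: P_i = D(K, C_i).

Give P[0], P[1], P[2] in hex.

P[0] = 0xA5, P[1] = 0x9F, P[2] = 0xBD

P[0]: D(K, 0xA1) = 0xA5.
P[1]: D(K, 0x9B) = 0x9F.
P[2]: D(K, 0xB9) = 0xBD.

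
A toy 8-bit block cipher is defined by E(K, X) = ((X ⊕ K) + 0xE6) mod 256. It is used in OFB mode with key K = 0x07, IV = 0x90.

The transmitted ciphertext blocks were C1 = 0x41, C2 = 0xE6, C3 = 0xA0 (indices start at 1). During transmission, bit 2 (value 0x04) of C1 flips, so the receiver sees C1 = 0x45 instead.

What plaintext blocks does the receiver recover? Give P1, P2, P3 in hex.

OFB decryption: S_i = E(K, S_{i−1}) with S_{0} = IV; P_i = C_i ⊕ S_i.
Only C1 changed, to 0x45. In OFB, a change in C_i flips the same bit in P_i only; the keystream is unaffected. Decrypting the received ciphertext:
P1: S = E(K, 0x90) = 0x7D; 0x45 ⊕ 0x7D = 0x38.
P2: S = E(K, 0x7D) = 0x60; 0xE6 ⊕ 0x60 = 0x86.
P3: S = E(K, 0x60) = 0x4D; 0xA0 ⊕ 0x4D = 0xED.
Blocks that differ from the original plaintext: P1.

P1 = 0x38, P2 = 0x86, P3 = 0xED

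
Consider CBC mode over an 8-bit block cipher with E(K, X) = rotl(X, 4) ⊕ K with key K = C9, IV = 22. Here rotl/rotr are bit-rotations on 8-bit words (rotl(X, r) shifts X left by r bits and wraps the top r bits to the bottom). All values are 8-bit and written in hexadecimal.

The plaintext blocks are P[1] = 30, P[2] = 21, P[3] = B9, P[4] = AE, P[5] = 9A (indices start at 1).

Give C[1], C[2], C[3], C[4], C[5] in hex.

C[1] = E8, C[2] = 55, C[3] = 07, C[4] = 53, C[5] = 55

CBC encryption: C_i = E(K, P_i ⊕ C_{i−1}), with C_{0} = IV.
C[1]: P[1] ⊕ 22 = 12; E(K, 12) = E8.
C[2]: P[2] ⊕ E8 = C9; E(K, C9) = 55.
C[3]: P[3] ⊕ 55 = EC; E(K, EC) = 07.
C[4]: P[4] ⊕ 07 = A9; E(K, A9) = 53.
C[5]: P[5] ⊕ 53 = C9; E(K, C9) = 55.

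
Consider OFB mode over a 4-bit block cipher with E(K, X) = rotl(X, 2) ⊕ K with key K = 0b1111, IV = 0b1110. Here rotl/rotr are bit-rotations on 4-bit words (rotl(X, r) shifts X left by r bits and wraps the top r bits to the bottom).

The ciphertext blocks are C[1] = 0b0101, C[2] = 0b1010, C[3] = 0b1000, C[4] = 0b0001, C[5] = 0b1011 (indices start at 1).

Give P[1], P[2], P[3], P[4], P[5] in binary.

OFB decryption: S_i = E(K, S_{i−1}) with S_{0} = IV; P_i = C_i ⊕ S_i.
P[1]: S = E(K, 0b1110) = 0b0100; 0b0101 ⊕ 0b0100 = 0b0001.
P[2]: S = E(K, 0b0100) = 0b1110; 0b1010 ⊕ 0b1110 = 0b0100.
P[3]: S = E(K, 0b1110) = 0b0100; 0b1000 ⊕ 0b0100 = 0b1100.
P[4]: S = E(K, 0b0100) = 0b1110; 0b0001 ⊕ 0b1110 = 0b1111.
P[5]: S = E(K, 0b1110) = 0b0100; 0b1011 ⊕ 0b0100 = 0b1111.

P[1] = 0b0001, P[2] = 0b0100, P[3] = 0b1100, P[4] = 0b1111, P[5] = 0b1111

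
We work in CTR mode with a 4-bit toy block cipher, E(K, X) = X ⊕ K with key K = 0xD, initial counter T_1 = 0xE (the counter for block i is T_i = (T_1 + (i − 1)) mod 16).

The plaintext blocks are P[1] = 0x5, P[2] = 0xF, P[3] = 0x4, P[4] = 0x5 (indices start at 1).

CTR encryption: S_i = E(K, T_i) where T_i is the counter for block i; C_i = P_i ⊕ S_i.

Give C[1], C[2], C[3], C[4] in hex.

C[1]: T = 0xE, S = E(K, T) = 0x3; 0x5 ⊕ 0x3 = 0x6.
C[2]: T = 0xF, S = E(K, T) = 0x2; 0xF ⊕ 0x2 = 0xD.
C[3]: T = 0x0, S = E(K, T) = 0xD; 0x4 ⊕ 0xD = 0x9.
C[4]: T = 0x1, S = E(K, T) = 0xC; 0x5 ⊕ 0xC = 0x9.

C[1] = 0x6, C[2] = 0xD, C[3] = 0x9, C[4] = 0x9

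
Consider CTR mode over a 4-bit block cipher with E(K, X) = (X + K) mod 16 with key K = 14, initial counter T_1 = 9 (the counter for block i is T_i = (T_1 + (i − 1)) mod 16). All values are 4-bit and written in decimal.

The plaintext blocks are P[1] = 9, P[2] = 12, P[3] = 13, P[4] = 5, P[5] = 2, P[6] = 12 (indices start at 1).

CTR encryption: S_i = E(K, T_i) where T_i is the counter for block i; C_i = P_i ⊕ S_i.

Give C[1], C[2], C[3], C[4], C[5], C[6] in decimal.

C[1] = 14, C[2] = 4, C[3] = 4, C[4] = 15, C[5] = 9, C[6] = 0

C[1]: T = 9, S = E(K, T) = 7; 9 ⊕ 7 = 14.
C[2]: T = 10, S = E(K, T) = 8; 12 ⊕ 8 = 4.
C[3]: T = 11, S = E(K, T) = 9; 13 ⊕ 9 = 4.
C[4]: T = 12, S = E(K, T) = 10; 5 ⊕ 10 = 15.
C[5]: T = 13, S = E(K, T) = 11; 2 ⊕ 11 = 9.
C[6]: T = 14, S = E(K, T) = 12; 12 ⊕ 12 = 0.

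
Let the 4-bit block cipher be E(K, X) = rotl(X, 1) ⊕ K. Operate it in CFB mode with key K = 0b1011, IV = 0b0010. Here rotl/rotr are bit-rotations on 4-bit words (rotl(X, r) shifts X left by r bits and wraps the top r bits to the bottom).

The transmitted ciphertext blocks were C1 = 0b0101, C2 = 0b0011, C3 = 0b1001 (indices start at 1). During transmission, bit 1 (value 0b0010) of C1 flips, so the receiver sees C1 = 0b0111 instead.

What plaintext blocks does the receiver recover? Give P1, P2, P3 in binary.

P1 = 0b1000, P2 = 0b0110, P3 = 0b0100

CFB decryption: P_i = C_i ⊕ E(K, C_{i−1}), with C_{0} = IV.
Only C1 changed, to 0b0111. In CFB, a change in C_i flips the same bit in P_i and garbles P_{i+1}. Decrypting the received ciphertext:
P1: E(K, 0b0010) = 0b1111; 0b0111 ⊕ 0b1111 = 0b1000.
P2: E(K, 0b0111) = 0b0101; 0b0011 ⊕ 0b0101 = 0b0110.
P3: E(K, 0b0011) = 0b1101; 0b1001 ⊕ 0b1101 = 0b0100.
Blocks that differ from the original plaintext: P1, P2.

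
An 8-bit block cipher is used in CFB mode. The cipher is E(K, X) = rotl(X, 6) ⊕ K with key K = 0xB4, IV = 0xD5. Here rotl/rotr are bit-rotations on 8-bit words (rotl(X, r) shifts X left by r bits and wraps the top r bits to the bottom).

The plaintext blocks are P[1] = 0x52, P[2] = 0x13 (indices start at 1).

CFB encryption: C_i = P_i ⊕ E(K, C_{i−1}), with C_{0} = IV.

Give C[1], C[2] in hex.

C[1]: E(K, 0xD5) = 0xC1; 0x52 ⊕ 0xC1 = 0x93.
C[2]: E(K, 0x93) = 0x50; 0x13 ⊕ 0x50 = 0x43.

C[1] = 0x93, C[2] = 0x43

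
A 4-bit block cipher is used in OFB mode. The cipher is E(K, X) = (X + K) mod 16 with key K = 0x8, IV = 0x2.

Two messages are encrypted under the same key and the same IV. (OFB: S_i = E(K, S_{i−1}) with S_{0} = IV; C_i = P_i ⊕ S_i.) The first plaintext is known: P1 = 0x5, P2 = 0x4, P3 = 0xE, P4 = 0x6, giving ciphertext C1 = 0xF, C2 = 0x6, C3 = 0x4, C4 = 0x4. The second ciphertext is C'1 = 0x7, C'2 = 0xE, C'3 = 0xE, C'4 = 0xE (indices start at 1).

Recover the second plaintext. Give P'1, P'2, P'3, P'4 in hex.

In OFB with a reused IV, both messages share the same keystream S_i, so C_i ⊕ C'_i = P_i ⊕ P'_i and thus P'_i = P_i ⊕ C_i ⊕ C'_i.
P'1: 0x5 ⊕ 0xF ⊕ 0x7 = 0xD.
P'2: 0x4 ⊕ 0x6 ⊕ 0xE = 0xC.
P'3: 0xE ⊕ 0x4 ⊕ 0xE = 0x4.
P'4: 0x6 ⊕ 0x4 ⊕ 0xE = 0xC.

P'1 = 0xD, P'2 = 0xC, P'3 = 0x4, P'4 = 0xC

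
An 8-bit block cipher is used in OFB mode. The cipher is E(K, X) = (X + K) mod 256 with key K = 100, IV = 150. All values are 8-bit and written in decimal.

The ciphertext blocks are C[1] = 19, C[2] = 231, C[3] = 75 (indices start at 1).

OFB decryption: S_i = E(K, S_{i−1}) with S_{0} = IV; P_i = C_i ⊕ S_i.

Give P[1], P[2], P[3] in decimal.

P[1]: S = E(K, 150) = 250; 19 ⊕ 250 = 233.
P[2]: S = E(K, 250) = 94; 231 ⊕ 94 = 185.
P[3]: S = E(K, 94) = 194; 75 ⊕ 194 = 137.

P[1] = 233, P[2] = 185, P[3] = 137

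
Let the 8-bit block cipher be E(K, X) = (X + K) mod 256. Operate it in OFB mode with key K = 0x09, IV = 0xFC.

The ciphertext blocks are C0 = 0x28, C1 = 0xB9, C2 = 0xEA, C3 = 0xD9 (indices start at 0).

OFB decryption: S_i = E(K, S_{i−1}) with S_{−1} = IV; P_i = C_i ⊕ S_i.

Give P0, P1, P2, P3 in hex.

P0: S = E(K, 0xFC) = 0x05; 0x28 ⊕ 0x05 = 0x2D.
P1: S = E(K, 0x05) = 0x0E; 0xB9 ⊕ 0x0E = 0xB7.
P2: S = E(K, 0x0E) = 0x17; 0xEA ⊕ 0x17 = 0xFD.
P3: S = E(K, 0x17) = 0x20; 0xD9 ⊕ 0x20 = 0xF9.

P0 = 0x2D, P1 = 0xB7, P2 = 0xFD, P3 = 0xF9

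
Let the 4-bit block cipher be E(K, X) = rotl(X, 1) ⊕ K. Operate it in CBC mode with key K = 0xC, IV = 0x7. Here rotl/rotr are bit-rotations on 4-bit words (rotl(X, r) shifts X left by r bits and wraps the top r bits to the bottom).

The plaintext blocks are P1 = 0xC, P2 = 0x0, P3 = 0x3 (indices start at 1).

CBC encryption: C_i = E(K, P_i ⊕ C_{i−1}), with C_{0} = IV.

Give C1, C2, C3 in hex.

C1 = 0xB, C2 = 0xB, C3 = 0xD

C1: P1 ⊕ 0x7 = 0xB; E(K, 0xB) = 0xB.
C2: P2 ⊕ 0xB = 0xB; E(K, 0xB) = 0xB.
C3: P3 ⊕ 0xB = 0x8; E(K, 0x8) = 0xD.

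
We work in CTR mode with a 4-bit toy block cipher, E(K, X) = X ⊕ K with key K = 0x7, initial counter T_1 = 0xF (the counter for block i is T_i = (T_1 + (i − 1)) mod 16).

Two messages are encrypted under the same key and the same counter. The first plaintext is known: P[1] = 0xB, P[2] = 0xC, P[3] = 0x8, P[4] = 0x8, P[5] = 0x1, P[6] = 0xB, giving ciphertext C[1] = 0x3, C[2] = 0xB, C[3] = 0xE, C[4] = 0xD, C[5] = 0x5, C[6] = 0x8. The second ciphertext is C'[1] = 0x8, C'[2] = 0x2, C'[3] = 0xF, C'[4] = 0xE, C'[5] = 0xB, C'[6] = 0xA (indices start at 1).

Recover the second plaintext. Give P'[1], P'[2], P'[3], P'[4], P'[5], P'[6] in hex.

In CTR with a reused counter, both messages share the same keystream S_i, so C_i ⊕ C'_i = P_i ⊕ P'_i and thus P'_i = P_i ⊕ C_i ⊕ C'_i.
P'[1]: 0xB ⊕ 0x3 ⊕ 0x8 = 0x0.
P'[2]: 0xC ⊕ 0xB ⊕ 0x2 = 0x5.
P'[3]: 0x8 ⊕ 0xE ⊕ 0xF = 0x9.
P'[4]: 0x8 ⊕ 0xD ⊕ 0xE = 0xB.
P'[5]: 0x1 ⊕ 0x5 ⊕ 0xB = 0xF.
P'[6]: 0xB ⊕ 0x8 ⊕ 0xA = 0x9.

P'[1] = 0x0, P'[2] = 0x5, P'[3] = 0x9, P'[4] = 0xB, P'[5] = 0xF, P'[6] = 0x9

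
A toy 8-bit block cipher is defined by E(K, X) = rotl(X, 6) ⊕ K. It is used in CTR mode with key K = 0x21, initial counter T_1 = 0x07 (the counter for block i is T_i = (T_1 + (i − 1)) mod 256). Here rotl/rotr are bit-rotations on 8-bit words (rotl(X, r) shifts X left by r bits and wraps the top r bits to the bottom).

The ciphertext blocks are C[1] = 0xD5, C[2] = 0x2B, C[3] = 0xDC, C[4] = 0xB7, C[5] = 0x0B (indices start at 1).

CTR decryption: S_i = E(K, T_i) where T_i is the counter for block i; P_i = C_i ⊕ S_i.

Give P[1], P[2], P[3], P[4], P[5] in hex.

P[1]: T = 0x07, S = E(K, T) = 0xE0; 0xD5 ⊕ 0xE0 = 0x35.
P[2]: T = 0x08, S = E(K, T) = 0x23; 0x2B ⊕ 0x23 = 0x08.
P[3]: T = 0x09, S = E(K, T) = 0x63; 0xDC ⊕ 0x63 = 0xBF.
P[4]: T = 0x0A, S = E(K, T) = 0xA3; 0xB7 ⊕ 0xA3 = 0x14.
P[5]: T = 0x0B, S = E(K, T) = 0xE3; 0x0B ⊕ 0xE3 = 0xE8.

P[1] = 0x35, P[2] = 0x08, P[3] = 0xBF, P[4] = 0x14, P[5] = 0xE8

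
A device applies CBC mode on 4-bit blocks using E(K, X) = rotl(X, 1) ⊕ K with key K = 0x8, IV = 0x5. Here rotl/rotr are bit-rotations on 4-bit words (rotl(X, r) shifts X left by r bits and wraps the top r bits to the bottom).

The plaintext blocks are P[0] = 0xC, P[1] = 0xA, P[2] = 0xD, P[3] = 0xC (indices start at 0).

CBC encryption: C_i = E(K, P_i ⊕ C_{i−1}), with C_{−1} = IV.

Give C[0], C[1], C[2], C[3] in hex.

C[0] = 0xB, C[1] = 0xA, C[2] = 0x6, C[3] = 0xD

C[0]: P[0] ⊕ 0x5 = 0x9; E(K, 0x9) = 0xB.
C[1]: P[1] ⊕ 0xB = 0x1; E(K, 0x1) = 0xA.
C[2]: P[2] ⊕ 0xA = 0x7; E(K, 0x7) = 0x6.
C[3]: P[3] ⊕ 0x6 = 0xA; E(K, 0xA) = 0xD.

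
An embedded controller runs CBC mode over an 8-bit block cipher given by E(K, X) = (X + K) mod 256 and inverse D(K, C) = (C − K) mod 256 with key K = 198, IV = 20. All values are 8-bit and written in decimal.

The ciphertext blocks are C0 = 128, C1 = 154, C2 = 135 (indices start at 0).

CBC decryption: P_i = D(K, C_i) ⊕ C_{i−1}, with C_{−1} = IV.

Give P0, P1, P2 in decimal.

P0 = 174, P1 = 84, P2 = 91

P0: D(K, 128) = 186; 186 ⊕ 20 = 174.
P1: D(K, 154) = 212; 212 ⊕ 128 = 84.
P2: D(K, 135) = 193; 193 ⊕ 154 = 91.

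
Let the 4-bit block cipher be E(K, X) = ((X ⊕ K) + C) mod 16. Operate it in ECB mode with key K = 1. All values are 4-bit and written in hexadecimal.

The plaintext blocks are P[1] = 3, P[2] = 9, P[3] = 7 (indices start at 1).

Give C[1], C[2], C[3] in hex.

ECB encryption: C_i = E(K, P_i).
C[1]: E(K, 3) = E.
C[2]: E(K, 9) = 4.
C[3]: E(K, 7) = 2.

C[1] = E, C[2] = 4, C[3] = 2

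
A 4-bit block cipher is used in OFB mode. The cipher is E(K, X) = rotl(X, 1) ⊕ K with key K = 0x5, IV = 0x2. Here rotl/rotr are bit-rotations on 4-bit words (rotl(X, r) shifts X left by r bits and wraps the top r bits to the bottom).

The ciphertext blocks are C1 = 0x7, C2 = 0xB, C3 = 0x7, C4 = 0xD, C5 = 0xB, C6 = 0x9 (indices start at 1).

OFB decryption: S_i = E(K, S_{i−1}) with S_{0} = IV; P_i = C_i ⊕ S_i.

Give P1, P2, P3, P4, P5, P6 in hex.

P1: S = E(K, 0x2) = 0x1; 0x7 ⊕ 0x1 = 0x6.
P2: S = E(K, 0x1) = 0x7; 0xB ⊕ 0x7 = 0xC.
P3: S = E(K, 0x7) = 0xB; 0x7 ⊕ 0xB = 0xC.
P4: S = E(K, 0xB) = 0x2; 0xD ⊕ 0x2 = 0xF.
P5: S = E(K, 0x2) = 0x1; 0xB ⊕ 0x1 = 0xA.
P6: S = E(K, 0x1) = 0x7; 0x9 ⊕ 0x7 = 0xE.

P1 = 0x6, P2 = 0xC, P3 = 0xC, P4 = 0xF, P5 = 0xA, P6 = 0xE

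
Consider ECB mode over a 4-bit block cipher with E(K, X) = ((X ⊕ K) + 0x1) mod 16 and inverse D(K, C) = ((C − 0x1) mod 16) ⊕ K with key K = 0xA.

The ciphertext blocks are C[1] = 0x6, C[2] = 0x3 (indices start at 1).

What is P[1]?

P[1] = 0xF

ECB decryption: P_i = D(K, C_i).
P[1]: D(K, 0x6) = 0xF.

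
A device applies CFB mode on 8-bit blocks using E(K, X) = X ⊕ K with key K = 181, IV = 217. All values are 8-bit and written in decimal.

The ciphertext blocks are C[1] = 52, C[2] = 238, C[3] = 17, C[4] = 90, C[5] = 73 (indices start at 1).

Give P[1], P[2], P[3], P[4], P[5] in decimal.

CFB decryption: P_i = C_i ⊕ E(K, C_{i−1}), with C_{0} = IV.
P[1]: E(K, 217) = 108; 52 ⊕ 108 = 88.
P[2]: E(K, 52) = 129; 238 ⊕ 129 = 111.
P[3]: E(K, 238) = 91; 17 ⊕ 91 = 74.
P[4]: E(K, 17) = 164; 90 ⊕ 164 = 254.
P[5]: E(K, 90) = 239; 73 ⊕ 239 = 166.

P[1] = 88, P[2] = 111, P[3] = 74, P[4] = 254, P[5] = 166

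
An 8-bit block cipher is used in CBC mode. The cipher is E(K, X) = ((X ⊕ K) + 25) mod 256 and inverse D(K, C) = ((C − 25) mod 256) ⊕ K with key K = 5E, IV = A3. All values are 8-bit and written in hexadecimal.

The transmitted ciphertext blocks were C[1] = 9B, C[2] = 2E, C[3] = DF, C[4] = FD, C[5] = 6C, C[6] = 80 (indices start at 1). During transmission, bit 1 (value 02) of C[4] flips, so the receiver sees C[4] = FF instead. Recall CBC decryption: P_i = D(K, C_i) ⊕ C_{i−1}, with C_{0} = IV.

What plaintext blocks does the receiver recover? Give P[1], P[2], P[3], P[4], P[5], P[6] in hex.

P[1] = 8B, P[2] = CC, P[3] = CA, P[4] = 5B, P[5] = E6, P[6] = 69

Only C[4] changed, to FF. In CBC, a change in C_i garbles P_i and flips the same bit in P_{i+1}. Decrypting the received ciphertext:
P[1]: D(K, 9B) = 28; 28 ⊕ A3 = 8B.
P[2]: D(K, 2E) = 57; 57 ⊕ 9B = CC.
P[3]: D(K, DF) = E4; E4 ⊕ 2E = CA.
P[4]: D(K, FF) = 84; 84 ⊕ DF = 5B.
P[5]: D(K, 6C) = 19; 19 ⊕ FF = E6.
P[6]: D(K, 80) = 05; 05 ⊕ 6C = 69.
Blocks that differ from the original plaintext: P[4], P[5].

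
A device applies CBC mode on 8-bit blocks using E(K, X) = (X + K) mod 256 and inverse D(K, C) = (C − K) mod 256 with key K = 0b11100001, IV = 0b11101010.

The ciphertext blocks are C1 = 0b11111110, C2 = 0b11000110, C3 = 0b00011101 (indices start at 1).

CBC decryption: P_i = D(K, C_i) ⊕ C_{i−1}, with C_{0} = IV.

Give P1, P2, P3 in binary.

P1 = 0b11110111, P2 = 0b00011011, P3 = 0b11111010

P1: D(K, 0b11111110) = 0b00011101; 0b00011101 ⊕ 0b11101010 = 0b11110111.
P2: D(K, 0b11000110) = 0b11100101; 0b11100101 ⊕ 0b11111110 = 0b00011011.
P3: D(K, 0b00011101) = 0b00111100; 0b00111100 ⊕ 0b11000110 = 0b11111010.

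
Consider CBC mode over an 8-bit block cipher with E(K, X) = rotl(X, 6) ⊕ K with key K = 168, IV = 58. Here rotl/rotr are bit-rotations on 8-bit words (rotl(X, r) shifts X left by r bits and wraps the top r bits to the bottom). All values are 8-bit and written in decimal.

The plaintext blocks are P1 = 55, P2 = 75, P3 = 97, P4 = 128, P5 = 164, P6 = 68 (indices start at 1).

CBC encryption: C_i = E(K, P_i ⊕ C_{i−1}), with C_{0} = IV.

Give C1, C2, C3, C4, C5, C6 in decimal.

C1: P1 ⊕ 58 = 13; E(K, 13) = 235.
C2: P2 ⊕ 235 = 160; E(K, 160) = 128.
C3: P3 ⊕ 128 = 225; E(K, 225) = 208.
C4: P4 ⊕ 208 = 80; E(K, 80) = 188.
C5: P5 ⊕ 188 = 24; E(K, 24) = 174.
C6: P6 ⊕ 174 = 234; E(K, 234) = 18.

C1 = 235, C2 = 128, C3 = 208, C4 = 188, C5 = 174, C6 = 18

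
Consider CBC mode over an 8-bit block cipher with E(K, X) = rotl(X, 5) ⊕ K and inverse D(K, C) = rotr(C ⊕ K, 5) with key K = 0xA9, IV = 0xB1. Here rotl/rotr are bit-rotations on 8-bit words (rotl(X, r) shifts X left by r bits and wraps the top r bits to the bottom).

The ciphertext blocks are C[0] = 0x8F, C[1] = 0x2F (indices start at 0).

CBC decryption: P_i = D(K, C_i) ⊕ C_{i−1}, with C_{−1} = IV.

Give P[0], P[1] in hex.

P[0]: D(K, 0x8F) = 0x31; 0x31 ⊕ 0xB1 = 0x80.
P[1]: D(K, 0x2F) = 0x34; 0x34 ⊕ 0x8F = 0xBB.

P[0] = 0x80, P[1] = 0xBB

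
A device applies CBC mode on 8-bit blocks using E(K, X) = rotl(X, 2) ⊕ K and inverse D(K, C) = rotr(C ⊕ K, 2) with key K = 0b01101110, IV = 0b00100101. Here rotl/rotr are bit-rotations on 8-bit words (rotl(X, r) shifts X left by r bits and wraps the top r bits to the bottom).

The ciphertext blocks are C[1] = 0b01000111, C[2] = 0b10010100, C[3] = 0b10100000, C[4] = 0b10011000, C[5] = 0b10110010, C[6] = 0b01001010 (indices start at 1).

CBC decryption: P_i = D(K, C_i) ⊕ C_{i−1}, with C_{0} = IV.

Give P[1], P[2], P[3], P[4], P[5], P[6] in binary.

P[1] = 0b01101111, P[2] = 0b11111001, P[3] = 0b00100111, P[4] = 0b00011101, P[5] = 0b10101111, P[6] = 0b10111011

P[1]: D(K, 0b01000111) = 0b01001010; 0b01001010 ⊕ 0b00100101 = 0b01101111.
P[2]: D(K, 0b10010100) = 0b10111110; 0b10111110 ⊕ 0b01000111 = 0b11111001.
P[3]: D(K, 0b10100000) = 0b10110011; 0b10110011 ⊕ 0b10010100 = 0b00100111.
P[4]: D(K, 0b10011000) = 0b10111101; 0b10111101 ⊕ 0b10100000 = 0b00011101.
P[5]: D(K, 0b10110010) = 0b00110111; 0b00110111 ⊕ 0b10011000 = 0b10101111.
P[6]: D(K, 0b01001010) = 0b00001001; 0b00001001 ⊕ 0b10110010 = 0b10111011.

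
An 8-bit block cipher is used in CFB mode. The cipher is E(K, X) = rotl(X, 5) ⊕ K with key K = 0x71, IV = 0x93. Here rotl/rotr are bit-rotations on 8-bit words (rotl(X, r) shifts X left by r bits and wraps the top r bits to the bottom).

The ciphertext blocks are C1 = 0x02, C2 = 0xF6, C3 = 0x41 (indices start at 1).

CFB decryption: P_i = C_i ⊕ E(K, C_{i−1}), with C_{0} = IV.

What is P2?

P2 = 0xC7

P2: E(K, 0x02) = 0x31; 0xF6 ⊕ 0x31 = 0xC7.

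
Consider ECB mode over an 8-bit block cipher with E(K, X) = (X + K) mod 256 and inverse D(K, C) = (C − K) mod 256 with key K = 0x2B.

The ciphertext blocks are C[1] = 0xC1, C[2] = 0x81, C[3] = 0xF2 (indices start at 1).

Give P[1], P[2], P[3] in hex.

ECB decryption: P_i = D(K, C_i).
P[1]: D(K, 0xC1) = 0x96.
P[2]: D(K, 0x81) = 0x56.
P[3]: D(K, 0xF2) = 0xC7.

P[1] = 0x96, P[2] = 0x56, P[3] = 0xC7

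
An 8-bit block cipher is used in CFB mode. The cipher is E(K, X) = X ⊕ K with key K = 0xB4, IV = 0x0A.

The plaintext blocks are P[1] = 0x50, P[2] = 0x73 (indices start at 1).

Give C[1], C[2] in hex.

C[1] = 0xEE, C[2] = 0x29

CFB encryption: C_i = P_i ⊕ E(K, C_{i−1}), with C_{0} = IV.
C[1]: E(K, 0x0A) = 0xBE; 0x50 ⊕ 0xBE = 0xEE.
C[2]: E(K, 0xEE) = 0x5A; 0x73 ⊕ 0x5A = 0x29.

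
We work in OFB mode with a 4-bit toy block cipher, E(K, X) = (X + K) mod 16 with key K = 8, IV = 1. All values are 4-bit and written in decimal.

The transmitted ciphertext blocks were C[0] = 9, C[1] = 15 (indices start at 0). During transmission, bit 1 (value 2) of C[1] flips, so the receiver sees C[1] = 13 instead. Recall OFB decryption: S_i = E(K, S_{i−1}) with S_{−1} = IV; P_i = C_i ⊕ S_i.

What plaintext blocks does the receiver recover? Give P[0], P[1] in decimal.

Only C[1] changed, to 13. In OFB, a change in C_i flips the same bit in P_i only; the keystream is unaffected. Decrypting the received ciphertext:
P[0]: S = E(K, 1) = 9; 9 ⊕ 9 = 0.
P[1]: S = E(K, 9) = 1; 13 ⊕ 1 = 12.
Blocks that differ from the original plaintext: P[1].

P[0] = 0, P[1] = 12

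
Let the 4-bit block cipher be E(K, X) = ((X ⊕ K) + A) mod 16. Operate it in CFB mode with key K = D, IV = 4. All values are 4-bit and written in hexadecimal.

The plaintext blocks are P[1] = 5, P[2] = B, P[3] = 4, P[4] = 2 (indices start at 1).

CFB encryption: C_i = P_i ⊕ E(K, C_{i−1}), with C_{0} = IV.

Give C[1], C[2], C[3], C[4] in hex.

C[1] = 6, C[2] = E, C[3] = 9, C[4] = C

C[1]: E(K, 4) = 3; 5 ⊕ 3 = 6.
C[2]: E(K, 6) = 5; B ⊕ 5 = E.
C[3]: E(K, E) = D; 4 ⊕ D = 9.
C[4]: E(K, 9) = E; 2 ⊕ E = C.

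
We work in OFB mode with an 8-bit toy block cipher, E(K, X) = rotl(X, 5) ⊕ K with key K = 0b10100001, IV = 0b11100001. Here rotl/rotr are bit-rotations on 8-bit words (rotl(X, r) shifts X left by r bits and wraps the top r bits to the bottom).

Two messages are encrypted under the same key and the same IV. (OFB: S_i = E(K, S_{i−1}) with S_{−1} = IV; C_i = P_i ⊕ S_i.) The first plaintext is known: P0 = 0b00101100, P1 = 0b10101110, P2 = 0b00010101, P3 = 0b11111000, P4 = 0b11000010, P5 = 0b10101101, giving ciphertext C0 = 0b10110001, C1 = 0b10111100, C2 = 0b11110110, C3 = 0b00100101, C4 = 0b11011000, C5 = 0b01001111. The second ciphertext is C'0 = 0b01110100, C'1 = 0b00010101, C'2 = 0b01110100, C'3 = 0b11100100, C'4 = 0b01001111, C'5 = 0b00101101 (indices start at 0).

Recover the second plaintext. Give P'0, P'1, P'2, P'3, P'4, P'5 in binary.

In OFB with a reused IV, both messages share the same keystream S_i, so C_i ⊕ C'_i = P_i ⊕ P'_i and thus P'_i = P_i ⊕ C_i ⊕ C'_i.
P'0: 0b00101100 ⊕ 0b10110001 ⊕ 0b01110100 = 0b11101001.
P'1: 0b10101110 ⊕ 0b10111100 ⊕ 0b00010101 = 0b00000111.
P'2: 0b00010101 ⊕ 0b11110110 ⊕ 0b01110100 = 0b10010111.
P'3: 0b11111000 ⊕ 0b00100101 ⊕ 0b11100100 = 0b00111001.
P'4: 0b11000010 ⊕ 0b11011000 ⊕ 0b01001111 = 0b01010101.
P'5: 0b10101101 ⊕ 0b01001111 ⊕ 0b00101101 = 0b11001111.

P'0 = 0b11101001, P'1 = 0b00000111, P'2 = 0b10010111, P'3 = 0b00111001, P'4 = 0b01010101, P'5 = 0b11001111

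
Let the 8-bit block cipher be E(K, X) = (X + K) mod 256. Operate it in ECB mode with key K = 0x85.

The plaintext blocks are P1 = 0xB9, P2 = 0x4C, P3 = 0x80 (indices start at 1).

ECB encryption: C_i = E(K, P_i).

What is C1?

C1 = 0x3E

C1: E(K, 0xB9) = 0x3E.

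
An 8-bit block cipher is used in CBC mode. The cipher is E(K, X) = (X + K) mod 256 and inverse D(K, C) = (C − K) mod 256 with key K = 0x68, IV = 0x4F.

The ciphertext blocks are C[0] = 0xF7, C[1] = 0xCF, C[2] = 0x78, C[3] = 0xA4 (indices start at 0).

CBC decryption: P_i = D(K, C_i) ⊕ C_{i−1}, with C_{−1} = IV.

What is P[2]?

P[2] = 0xDF

P[2]: D(K, 0x78) = 0x10; 0x10 ⊕ 0xCF = 0xDF.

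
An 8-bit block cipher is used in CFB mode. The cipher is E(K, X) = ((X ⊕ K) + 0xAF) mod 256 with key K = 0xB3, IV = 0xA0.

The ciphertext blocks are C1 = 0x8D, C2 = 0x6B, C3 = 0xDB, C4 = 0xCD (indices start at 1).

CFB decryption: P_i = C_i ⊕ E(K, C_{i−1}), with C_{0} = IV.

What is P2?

P2: E(K, 0x8D) = 0xED; 0x6B ⊕ 0xED = 0x86.

P2 = 0x86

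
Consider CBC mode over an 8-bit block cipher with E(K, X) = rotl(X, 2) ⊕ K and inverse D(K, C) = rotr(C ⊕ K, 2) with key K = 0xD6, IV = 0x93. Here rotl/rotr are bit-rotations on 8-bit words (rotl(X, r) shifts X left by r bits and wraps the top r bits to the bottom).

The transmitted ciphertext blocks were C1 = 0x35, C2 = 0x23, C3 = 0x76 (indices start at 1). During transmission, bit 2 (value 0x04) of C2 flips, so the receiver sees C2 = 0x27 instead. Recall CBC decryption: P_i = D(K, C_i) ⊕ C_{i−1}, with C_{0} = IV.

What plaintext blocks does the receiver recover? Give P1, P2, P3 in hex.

Only C2 changed, to 0x27. In CBC, a change in C_i garbles P_i and flips the same bit in P_{i+1}. Decrypting the received ciphertext:
P1: D(K, 0x35) = 0xF8; 0xF8 ⊕ 0x93 = 0x6B.
P2: D(K, 0x27) = 0x7C; 0x7C ⊕ 0x35 = 0x49.
P3: D(K, 0x76) = 0x28; 0x28 ⊕ 0x27 = 0x0F.
Blocks that differ from the original plaintext: P2, P3.

P1 = 0x6B, P2 = 0x49, P3 = 0x0F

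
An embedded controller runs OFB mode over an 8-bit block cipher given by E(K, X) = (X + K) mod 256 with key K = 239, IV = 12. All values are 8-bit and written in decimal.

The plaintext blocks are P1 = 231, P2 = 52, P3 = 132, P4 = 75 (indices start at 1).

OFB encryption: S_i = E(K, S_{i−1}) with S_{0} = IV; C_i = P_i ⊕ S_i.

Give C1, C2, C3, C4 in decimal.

C1 = 28, C2 = 222, C3 = 93, C4 = 131

C1: S = E(K, 12) = 251; 231 ⊕ 251 = 28.
C2: S = E(K, 251) = 234; 52 ⊕ 234 = 222.
C3: S = E(K, 234) = 217; 132 ⊕ 217 = 93.
C4: S = E(K, 217) = 200; 75 ⊕ 200 = 131.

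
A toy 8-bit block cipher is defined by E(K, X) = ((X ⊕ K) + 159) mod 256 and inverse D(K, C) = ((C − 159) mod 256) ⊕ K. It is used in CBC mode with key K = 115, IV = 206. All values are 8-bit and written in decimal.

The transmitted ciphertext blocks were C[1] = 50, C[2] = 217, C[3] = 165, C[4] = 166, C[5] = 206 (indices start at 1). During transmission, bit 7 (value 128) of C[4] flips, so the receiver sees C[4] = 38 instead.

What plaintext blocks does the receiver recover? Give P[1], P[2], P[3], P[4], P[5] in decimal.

P[1] = 46, P[2] = 123, P[3] = 172, P[4] = 81, P[5] = 122

CBC decryption: P_i = D(K, C_i) ⊕ C_{i−1}, with C_{0} = IV.
Only C[4] changed, to 38. In CBC, a change in C_i garbles P_i and flips the same bit in P_{i+1}. Decrypting the received ciphertext:
P[1]: D(K, 50) = 224; 224 ⊕ 206 = 46.
P[2]: D(K, 217) = 73; 73 ⊕ 50 = 123.
P[3]: D(K, 165) = 117; 117 ⊕ 217 = 172.
P[4]: D(K, 38) = 244; 244 ⊕ 165 = 81.
P[5]: D(K, 206) = 92; 92 ⊕ 38 = 122.
Blocks that differ from the original plaintext: P[4], P[5].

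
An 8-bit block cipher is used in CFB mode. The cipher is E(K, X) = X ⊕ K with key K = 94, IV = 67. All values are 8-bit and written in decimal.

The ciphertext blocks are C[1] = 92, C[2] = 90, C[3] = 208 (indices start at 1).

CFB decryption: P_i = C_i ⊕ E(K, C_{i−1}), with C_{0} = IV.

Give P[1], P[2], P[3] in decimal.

P[1] = 65, P[2] = 88, P[3] = 212

P[1]: E(K, 67) = 29; 92 ⊕ 29 = 65.
P[2]: E(K, 92) = 2; 90 ⊕ 2 = 88.
P[3]: E(K, 90) = 4; 208 ⊕ 4 = 212.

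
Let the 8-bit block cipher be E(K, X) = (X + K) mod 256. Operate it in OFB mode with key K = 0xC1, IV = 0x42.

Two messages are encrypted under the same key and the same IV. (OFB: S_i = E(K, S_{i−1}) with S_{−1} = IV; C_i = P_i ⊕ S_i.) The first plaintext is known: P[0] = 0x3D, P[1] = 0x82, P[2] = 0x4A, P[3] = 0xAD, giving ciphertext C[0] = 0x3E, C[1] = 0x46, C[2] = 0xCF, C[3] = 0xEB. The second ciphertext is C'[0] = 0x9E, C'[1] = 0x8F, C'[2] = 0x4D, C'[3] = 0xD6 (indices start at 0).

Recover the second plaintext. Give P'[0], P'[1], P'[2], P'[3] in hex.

In OFB with a reused IV, both messages share the same keystream S_i, so C_i ⊕ C'_i = P_i ⊕ P'_i and thus P'_i = P_i ⊕ C_i ⊕ C'_i.
P'[0]: 0x3D ⊕ 0x3E ⊕ 0x9E = 0x9D.
P'[1]: 0x82 ⊕ 0x46 ⊕ 0x8F = 0x4B.
P'[2]: 0x4A ⊕ 0xCF ⊕ 0x4D = 0xC8.
P'[3]: 0xAD ⊕ 0xEB ⊕ 0xD6 = 0x90.

P'[0] = 0x9D, P'[1] = 0x4B, P'[2] = 0xC8, P'[3] = 0x90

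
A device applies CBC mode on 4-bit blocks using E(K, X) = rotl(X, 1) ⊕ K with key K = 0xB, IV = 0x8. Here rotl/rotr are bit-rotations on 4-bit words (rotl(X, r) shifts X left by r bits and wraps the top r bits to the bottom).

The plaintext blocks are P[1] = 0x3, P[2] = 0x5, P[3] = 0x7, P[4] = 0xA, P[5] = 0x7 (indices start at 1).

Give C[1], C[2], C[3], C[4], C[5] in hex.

CBC encryption: C_i = E(K, P_i ⊕ C_{i−1}), with C_{0} = IV.
C[1]: P[1] ⊕ 0x8 = 0xB; E(K, 0xB) = 0xC.
C[2]: P[2] ⊕ 0xC = 0x9; E(K, 0x9) = 0x8.
C[3]: P[3] ⊕ 0x8 = 0xF; E(K, 0xF) = 0x4.
C[4]: P[4] ⊕ 0x4 = 0xE; E(K, 0xE) = 0x6.
C[5]: P[5] ⊕ 0x6 = 0x1; E(K, 0x1) = 0x9.

C[1] = 0xC, C[2] = 0x8, C[3] = 0x4, C[4] = 0x6, C[5] = 0x9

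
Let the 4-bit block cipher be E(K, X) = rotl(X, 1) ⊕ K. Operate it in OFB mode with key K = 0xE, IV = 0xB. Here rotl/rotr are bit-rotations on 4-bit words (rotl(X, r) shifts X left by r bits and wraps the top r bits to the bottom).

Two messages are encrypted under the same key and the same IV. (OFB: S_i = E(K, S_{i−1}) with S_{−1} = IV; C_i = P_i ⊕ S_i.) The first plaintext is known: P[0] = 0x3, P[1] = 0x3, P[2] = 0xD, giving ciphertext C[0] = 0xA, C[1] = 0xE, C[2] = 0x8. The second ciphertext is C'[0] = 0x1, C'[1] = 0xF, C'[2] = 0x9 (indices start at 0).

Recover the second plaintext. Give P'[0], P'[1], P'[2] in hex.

P'[0] = 0x8, P'[1] = 0x2, P'[2] = 0xC

In OFB with a reused IV, both messages share the same keystream S_i, so C_i ⊕ C'_i = P_i ⊕ P'_i and thus P'_i = P_i ⊕ C_i ⊕ C'_i.
P'[0]: 0x3 ⊕ 0xA ⊕ 0x1 = 0x8.
P'[1]: 0x3 ⊕ 0xE ⊕ 0xF = 0x2.
P'[2]: 0xD ⊕ 0x8 ⊕ 0x9 = 0xC.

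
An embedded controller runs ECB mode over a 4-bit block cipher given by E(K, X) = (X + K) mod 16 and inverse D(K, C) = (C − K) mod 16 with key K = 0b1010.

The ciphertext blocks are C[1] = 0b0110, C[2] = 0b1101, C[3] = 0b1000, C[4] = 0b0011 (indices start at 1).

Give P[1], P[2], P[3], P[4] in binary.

ECB decryption: P_i = D(K, C_i).
P[1]: D(K, 0b0110) = 0b1100.
P[2]: D(K, 0b1101) = 0b0011.
P[3]: D(K, 0b1000) = 0b1110.
P[4]: D(K, 0b0011) = 0b1001.

P[1] = 0b1100, P[2] = 0b0011, P[3] = 0b1110, P[4] = 0b1001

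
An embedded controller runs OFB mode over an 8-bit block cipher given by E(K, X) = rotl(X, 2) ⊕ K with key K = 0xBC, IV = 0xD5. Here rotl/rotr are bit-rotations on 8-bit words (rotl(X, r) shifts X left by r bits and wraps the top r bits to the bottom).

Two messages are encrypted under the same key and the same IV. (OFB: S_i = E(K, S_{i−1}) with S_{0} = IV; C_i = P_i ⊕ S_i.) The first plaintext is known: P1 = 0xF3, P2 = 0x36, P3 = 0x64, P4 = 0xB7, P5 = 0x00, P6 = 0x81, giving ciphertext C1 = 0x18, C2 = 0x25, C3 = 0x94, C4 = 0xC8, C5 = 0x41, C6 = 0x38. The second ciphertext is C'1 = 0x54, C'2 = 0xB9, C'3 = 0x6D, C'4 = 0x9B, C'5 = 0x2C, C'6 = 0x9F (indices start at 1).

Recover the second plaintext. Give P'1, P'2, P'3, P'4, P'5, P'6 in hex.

In OFB with a reused IV, both messages share the same keystream S_i, so C_i ⊕ C'_i = P_i ⊕ P'_i and thus P'_i = P_i ⊕ C_i ⊕ C'_i.
P'1: 0xF3 ⊕ 0x18 ⊕ 0x54 = 0xBF.
P'2: 0x36 ⊕ 0x25 ⊕ 0xB9 = 0xAA.
P'3: 0x64 ⊕ 0x94 ⊕ 0x6D = 0x9D.
P'4: 0xB7 ⊕ 0xC8 ⊕ 0x9B = 0xE4.
P'5: 0x00 ⊕ 0x41 ⊕ 0x2C = 0x6D.
P'6: 0x81 ⊕ 0x38 ⊕ 0x9F = 0x26.

P'1 = 0xBF, P'2 = 0xAA, P'3 = 0x9D, P'4 = 0xE4, P'5 = 0x6D, P'6 = 0x26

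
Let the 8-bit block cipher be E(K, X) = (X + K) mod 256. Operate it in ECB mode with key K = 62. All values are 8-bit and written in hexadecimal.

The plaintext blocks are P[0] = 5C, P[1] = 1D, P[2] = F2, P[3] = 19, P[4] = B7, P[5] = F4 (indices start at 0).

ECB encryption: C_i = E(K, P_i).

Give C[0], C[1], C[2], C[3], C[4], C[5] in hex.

C[0]: E(K, 5C) = BE.
C[1]: E(K, 1D) = 7F.
C[2]: E(K, F2) = 54.
C[3]: E(K, 19) = 7B.
C[4]: E(K, B7) = 19.
C[5]: E(K, F4) = 56.

C[0] = BE, C[1] = 7F, C[2] = 54, C[3] = 7B, C[4] = 19, C[5] = 56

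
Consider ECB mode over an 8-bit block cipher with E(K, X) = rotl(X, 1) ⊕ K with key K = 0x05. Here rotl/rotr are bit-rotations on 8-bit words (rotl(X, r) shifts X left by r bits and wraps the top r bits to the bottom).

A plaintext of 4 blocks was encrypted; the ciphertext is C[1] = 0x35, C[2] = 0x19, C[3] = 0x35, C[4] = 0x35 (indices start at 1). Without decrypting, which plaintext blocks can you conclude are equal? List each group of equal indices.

P[1] = P[3] = P[4]

ECB encrypts each block independently with the same key, so equal ciphertext blocks imply equal plaintext blocks.
C[1] = C[3] = C[4] = 0x35, so P[1] = P[3] = P[4].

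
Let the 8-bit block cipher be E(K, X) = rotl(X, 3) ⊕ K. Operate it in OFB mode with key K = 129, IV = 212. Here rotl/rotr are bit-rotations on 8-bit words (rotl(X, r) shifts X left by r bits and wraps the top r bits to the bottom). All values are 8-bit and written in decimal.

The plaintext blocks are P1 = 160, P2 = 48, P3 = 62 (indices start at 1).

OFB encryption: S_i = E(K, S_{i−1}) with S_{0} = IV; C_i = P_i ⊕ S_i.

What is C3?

C3 = 122

C1: S = E(K, 212) = 39; 160 ⊕ 39 = 135.
C2: S = E(K, 39) = 184; 48 ⊕ 184 = 136.
C3: S = E(K, 184) = 68; 62 ⊕ 68 = 122.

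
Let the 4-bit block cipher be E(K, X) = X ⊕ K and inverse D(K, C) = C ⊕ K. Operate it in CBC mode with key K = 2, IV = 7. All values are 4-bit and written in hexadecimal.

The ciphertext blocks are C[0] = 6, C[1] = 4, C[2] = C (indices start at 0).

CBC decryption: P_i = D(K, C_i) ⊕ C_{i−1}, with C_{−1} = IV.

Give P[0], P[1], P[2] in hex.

P[0] = 3, P[1] = 0, P[2] = A

P[0]: D(K, 6) = 4; 4 ⊕ 7 = 3.
P[1]: D(K, 4) = 6; 6 ⊕ 6 = 0.
P[2]: D(K, C) = E; E ⊕ 4 = A.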